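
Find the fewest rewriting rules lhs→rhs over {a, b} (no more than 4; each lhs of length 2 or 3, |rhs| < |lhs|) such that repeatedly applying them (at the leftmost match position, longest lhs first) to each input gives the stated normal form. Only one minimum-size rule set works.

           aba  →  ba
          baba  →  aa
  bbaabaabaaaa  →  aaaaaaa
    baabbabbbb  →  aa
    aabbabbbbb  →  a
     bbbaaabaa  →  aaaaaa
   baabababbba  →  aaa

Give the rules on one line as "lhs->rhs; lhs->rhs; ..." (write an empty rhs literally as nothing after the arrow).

  | aba => ba
  | baba => bba => aa
  | bbaabaabaaaa => aaabaabaaaa => aaaabaaaa => aaaaaaa
  | baabbabbbb => bababbbb => bbabbbb => aabbbb => abbb => bbb => aa

aab->a; ab->b; bb->a; bbb->aa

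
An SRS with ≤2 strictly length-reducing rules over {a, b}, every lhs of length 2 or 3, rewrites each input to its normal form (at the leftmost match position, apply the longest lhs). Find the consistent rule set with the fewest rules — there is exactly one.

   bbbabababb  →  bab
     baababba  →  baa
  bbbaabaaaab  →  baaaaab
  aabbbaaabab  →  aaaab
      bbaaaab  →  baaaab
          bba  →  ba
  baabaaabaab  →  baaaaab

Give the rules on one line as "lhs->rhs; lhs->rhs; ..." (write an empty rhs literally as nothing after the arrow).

  | bbbabababb => bbabababb => babababb => bababb => babb => bab
  | baababba => baabba => baaba => baa
  | bbbaabaaaab => bbaabaaaab => baabaaaab => baaaaab
  | aabbbaaabab => aabbaaabab => aabaaabab => aaaabab => aaaab

aba->a; bb->b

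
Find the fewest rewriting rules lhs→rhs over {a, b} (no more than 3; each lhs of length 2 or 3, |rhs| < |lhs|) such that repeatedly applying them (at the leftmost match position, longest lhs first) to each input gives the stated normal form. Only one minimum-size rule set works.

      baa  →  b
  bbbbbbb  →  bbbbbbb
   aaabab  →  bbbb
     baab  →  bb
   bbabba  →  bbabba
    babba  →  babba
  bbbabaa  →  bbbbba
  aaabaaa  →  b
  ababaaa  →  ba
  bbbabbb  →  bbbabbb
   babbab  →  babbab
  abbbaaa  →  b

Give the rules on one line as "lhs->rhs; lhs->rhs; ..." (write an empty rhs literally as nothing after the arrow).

aa->b; aba->bb; baa->aa

  | baa => aa => b
  | bbbbbbb
  | aaabab => babab => bbbb
  | baab => aab => bb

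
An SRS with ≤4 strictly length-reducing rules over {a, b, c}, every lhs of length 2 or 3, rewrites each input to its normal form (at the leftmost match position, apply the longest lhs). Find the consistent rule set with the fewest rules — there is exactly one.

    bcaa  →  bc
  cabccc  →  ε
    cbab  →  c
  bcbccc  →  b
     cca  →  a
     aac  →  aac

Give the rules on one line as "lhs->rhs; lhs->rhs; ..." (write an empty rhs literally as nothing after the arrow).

ca->c; cb->c; cc->

  | bcaa => bca => bc
  | cabccc => cbccc => cccc => cc => ε
  | cbab => cab => cb => c
  | bcbccc => bcccc => bcc => b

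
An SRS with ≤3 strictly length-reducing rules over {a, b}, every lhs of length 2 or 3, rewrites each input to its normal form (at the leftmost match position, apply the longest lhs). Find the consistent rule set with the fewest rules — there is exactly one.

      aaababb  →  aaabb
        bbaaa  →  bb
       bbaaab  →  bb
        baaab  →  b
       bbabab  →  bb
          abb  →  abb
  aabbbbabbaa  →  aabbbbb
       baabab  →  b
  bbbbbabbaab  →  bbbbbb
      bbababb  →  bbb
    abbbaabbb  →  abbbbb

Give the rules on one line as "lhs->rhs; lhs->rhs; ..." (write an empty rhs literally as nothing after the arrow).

ba->b; bab->b

  | aaababb => aaabb
  | bbaaa => bbaa => bba => bb
  | bbaaab => bbaab => bbab => bb
  | baaab => baab => bab => b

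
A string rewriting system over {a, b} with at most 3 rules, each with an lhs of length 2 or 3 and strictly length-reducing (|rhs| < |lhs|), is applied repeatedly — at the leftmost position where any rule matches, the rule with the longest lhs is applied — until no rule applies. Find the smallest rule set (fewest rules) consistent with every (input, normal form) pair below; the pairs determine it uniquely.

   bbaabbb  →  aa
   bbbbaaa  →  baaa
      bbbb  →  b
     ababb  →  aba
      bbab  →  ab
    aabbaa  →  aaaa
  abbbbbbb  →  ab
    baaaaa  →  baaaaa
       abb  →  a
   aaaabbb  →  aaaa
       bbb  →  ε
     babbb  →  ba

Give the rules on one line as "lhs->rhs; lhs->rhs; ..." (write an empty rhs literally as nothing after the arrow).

  | bbaabbb => aabbb => aa
  | bbbbaaa => baaa
  | bbbb => b
  | ababb => aba

bb->; bbb->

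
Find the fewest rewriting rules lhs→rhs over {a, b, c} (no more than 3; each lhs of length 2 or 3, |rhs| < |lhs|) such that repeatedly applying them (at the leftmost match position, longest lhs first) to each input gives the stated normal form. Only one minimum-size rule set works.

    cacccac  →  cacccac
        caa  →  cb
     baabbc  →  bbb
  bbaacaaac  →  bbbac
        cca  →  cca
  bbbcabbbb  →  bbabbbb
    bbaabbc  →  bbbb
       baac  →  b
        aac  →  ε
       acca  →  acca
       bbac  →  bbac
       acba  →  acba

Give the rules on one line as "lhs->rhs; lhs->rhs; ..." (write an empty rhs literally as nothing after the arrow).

aa->b; bc->

  | cacccac
  | caa => cb
  | baabbc => bbbbc => bbb
  | bbaacaaac => bbbcaaac => bbaaac => bbbac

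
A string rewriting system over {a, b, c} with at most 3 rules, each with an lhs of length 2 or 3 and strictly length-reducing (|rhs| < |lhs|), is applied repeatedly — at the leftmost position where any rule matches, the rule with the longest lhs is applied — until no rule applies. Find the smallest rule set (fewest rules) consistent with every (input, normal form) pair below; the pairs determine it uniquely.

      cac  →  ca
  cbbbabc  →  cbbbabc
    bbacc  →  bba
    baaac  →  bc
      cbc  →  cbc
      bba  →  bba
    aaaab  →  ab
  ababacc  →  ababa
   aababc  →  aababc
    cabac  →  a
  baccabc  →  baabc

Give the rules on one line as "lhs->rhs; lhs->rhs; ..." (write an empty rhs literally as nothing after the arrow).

aaa->; ac->a; cab->

  | cac => ca
  | cbbbabc
  | bbacc => bbac => bba
  | baaac => bc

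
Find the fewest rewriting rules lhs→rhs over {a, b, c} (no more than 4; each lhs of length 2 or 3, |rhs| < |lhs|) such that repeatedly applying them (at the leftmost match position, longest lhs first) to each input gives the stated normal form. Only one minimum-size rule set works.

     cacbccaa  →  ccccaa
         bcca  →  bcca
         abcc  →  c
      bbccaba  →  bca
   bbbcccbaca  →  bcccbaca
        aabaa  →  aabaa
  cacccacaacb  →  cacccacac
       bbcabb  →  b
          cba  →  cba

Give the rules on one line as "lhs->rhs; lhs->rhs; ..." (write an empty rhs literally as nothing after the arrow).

  | cacbccaa => ccccaa
  | bcca
  | abcc => c
  | bbccaba => bccaba => bca

abc->; acb->c; bb->b; cab->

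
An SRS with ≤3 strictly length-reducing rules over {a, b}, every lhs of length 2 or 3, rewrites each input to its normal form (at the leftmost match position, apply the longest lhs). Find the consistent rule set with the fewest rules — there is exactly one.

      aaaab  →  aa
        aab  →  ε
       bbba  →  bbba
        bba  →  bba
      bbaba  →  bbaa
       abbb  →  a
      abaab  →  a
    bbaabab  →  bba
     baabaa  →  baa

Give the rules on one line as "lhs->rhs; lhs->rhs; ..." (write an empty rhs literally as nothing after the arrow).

  | aaaab => aa
  | aab => ε
  | bbba
  | bba

aab->; ab->a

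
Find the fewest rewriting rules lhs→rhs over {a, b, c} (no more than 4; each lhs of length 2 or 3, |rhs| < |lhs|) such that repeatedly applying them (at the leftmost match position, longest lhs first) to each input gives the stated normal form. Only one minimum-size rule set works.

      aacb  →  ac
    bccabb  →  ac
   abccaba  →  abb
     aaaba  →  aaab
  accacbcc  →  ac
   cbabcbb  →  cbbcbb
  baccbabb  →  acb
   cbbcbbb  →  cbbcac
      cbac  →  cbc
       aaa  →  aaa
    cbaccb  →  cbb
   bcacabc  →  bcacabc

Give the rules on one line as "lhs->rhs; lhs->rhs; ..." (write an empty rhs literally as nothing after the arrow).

aac->bb; ba->b; bbb->ac; cc->

  | aacb => bbb => ac
  | bccabb => babb => bbb => ac
  | abccaba => ababa => abba => abb
  | aaaba => aaab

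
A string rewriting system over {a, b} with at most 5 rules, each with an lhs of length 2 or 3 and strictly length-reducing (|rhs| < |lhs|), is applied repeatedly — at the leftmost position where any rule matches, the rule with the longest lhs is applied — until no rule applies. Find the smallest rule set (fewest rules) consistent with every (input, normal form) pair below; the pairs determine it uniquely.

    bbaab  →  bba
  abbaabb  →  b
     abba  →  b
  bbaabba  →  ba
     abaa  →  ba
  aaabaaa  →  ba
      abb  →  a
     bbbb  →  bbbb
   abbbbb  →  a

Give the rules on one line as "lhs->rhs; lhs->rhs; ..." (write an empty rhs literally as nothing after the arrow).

  | bbaab => bba
  | abbaabb => abaabb => aaabb => babb => b
  | abba => aba => aa => b
  | bbaabba => bbaba => ba

aa->b; aab->a; ab->a; bab->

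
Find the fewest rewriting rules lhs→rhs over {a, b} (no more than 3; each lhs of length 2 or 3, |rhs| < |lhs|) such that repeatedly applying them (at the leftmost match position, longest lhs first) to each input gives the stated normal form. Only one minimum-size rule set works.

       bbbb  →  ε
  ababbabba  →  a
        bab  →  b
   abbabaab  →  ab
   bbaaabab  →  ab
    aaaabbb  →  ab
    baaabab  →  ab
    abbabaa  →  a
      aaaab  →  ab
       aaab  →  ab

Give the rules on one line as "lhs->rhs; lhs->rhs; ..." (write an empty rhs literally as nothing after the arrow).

aa->a; ba->; bb->

  | bbbb => bb => ε
  | ababbabba => abbabba => aabba => abba => aa => a
  | bab => b
  | abbabaab => aabaab => abaab => aab => ab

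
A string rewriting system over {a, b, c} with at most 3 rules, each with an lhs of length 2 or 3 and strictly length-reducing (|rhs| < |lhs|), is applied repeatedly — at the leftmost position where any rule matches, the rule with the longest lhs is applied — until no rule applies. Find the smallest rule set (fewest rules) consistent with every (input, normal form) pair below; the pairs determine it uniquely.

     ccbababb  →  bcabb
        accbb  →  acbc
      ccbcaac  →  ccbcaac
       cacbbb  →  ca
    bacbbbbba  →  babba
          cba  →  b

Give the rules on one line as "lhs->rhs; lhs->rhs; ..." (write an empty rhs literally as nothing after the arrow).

bcb->; cba->b; cbb->bc

  | ccbababb => cbbabb => bcabb
  | accbb => acbc
  | ccbcaac
  | cacbbb => cabcb => ca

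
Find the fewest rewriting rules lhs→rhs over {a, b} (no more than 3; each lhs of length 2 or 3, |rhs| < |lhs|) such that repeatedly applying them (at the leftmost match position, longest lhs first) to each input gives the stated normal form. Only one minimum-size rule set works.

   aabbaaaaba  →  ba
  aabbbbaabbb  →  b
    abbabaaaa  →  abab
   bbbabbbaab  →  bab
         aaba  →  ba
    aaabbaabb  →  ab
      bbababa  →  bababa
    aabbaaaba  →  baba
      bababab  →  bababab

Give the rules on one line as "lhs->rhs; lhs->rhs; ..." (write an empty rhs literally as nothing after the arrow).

aa->; bb->b

  | aabbaaaaba => bbaaaaba => baaaaba => baaba => bba => ba
  | aabbbbaabbb => bbbbaabbb => bbbaabbb => bbaabbb => baabbb => bbbb => bbb => bb => b
  | abbabaaaa => ababaaaa => ababaa => abab
  | bbbabbbaab => bbabbbaab => babbbaab => babbaab => babaab => babb => bab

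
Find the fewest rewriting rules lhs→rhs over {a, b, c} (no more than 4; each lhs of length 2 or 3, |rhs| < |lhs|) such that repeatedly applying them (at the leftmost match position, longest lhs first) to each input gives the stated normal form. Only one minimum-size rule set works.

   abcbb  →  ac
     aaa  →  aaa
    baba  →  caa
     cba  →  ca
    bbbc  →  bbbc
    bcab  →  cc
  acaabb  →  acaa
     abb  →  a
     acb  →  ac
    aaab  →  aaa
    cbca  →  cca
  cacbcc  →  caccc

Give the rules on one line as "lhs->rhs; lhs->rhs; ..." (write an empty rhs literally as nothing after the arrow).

ab->a; bab->ca; bca->cc; cb->c

  | abcbb => acbb => acb => ac
  | aaa
  | baba => caa
  | cba => ca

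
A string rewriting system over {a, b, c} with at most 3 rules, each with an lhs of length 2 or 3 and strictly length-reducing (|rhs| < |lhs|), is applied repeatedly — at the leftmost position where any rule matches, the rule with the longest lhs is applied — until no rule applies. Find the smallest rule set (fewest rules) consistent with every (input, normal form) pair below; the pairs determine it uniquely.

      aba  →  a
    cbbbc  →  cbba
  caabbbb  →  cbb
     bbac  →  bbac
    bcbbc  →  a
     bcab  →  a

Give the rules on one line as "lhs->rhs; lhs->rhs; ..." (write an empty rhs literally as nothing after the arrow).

  | aba => a
  | cbbbc => cbba
  | caabbbb => cabbb => cbb
  | bbac

ab->; bc->a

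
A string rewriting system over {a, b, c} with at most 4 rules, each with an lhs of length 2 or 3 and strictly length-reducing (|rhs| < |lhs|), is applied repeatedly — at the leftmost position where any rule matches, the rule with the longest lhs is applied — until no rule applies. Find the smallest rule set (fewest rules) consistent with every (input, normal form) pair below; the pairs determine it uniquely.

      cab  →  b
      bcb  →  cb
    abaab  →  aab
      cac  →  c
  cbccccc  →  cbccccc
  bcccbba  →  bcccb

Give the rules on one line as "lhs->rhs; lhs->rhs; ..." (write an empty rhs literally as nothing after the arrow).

ba->; bcb->cb; ca->

  | cab => b
  | bcb => cb
  | abaab => aab
  | cac => c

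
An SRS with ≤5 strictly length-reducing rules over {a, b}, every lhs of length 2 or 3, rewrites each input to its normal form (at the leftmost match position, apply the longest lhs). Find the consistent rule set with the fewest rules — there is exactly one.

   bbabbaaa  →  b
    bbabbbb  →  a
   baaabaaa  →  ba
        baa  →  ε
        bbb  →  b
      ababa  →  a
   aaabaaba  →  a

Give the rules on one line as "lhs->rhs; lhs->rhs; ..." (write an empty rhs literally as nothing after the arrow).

  | bbabbaaa => abbaaa => aaaa => aa => b
  | bbabbbb => abbbb => abb => a
  | baaabaaa => babaaa => baaa => ba
  | baa => bb => ε

aa->b; aaa->a; aba->a; bb->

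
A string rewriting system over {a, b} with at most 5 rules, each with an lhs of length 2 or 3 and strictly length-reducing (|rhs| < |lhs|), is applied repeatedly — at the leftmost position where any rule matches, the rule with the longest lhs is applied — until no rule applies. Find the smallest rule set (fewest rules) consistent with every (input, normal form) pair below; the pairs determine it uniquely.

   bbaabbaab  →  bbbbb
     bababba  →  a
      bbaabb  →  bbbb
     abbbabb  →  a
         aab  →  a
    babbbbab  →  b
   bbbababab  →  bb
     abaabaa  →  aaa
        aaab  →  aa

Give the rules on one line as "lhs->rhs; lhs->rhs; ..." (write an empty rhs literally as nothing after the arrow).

  | bbaabbaab => bbbbaab => bbbbb
  | bababba => aabba => aba => a
  | bbaabb => bbbb
  | abbbabb => bbabb => bab => a

ab->; ba->b; baa->b; bab->a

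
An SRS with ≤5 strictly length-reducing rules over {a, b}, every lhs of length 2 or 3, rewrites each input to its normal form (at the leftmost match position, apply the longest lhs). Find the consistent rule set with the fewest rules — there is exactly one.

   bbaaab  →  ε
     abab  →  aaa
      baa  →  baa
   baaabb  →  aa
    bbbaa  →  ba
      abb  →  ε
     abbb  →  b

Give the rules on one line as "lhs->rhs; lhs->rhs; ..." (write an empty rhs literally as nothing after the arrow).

  | bbaaab => aab => ε
  | abab => aaa
  | baa
  | baaabb => bab => aa

aab->; abb->; bab->aa; bba->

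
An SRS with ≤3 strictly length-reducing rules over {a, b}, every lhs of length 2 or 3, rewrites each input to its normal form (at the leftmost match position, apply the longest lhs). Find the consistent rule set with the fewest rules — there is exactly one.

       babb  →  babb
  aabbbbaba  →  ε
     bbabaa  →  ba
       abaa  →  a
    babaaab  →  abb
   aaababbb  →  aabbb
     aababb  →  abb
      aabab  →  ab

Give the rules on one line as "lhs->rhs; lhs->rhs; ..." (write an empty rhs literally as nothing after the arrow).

aba->; baa->ab; bba->ba

  | babb
  | aabbbbaba => aabbbaba => aabbaba => aababa => aba => ε
  | bbabaa => babaa => ba
  | abaa => a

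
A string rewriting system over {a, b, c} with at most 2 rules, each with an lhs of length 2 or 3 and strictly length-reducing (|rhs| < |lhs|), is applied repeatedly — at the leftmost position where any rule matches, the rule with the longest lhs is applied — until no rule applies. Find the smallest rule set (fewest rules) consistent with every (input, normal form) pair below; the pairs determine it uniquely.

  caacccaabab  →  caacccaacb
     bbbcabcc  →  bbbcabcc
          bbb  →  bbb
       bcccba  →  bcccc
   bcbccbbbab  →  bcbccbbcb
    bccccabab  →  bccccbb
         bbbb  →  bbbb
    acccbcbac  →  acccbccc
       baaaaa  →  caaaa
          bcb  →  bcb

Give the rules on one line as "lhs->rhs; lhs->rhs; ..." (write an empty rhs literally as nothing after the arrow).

  | caacccaabab => caacccaacb
  | bbbcabcc
  | bbb
  | bcccba => bcccc

ba->c; cac->cb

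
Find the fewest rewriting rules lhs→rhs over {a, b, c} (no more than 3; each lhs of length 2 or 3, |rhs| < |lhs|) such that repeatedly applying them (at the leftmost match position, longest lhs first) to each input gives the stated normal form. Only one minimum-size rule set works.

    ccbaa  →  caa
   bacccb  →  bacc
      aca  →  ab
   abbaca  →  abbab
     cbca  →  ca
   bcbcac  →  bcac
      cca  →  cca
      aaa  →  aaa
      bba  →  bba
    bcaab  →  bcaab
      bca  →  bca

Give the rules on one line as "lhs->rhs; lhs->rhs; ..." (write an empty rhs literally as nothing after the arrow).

  | ccbaa => caa
  | bacccb => bacc
  | aca => ab
  | abbaca => abbab

aca->ab; cb->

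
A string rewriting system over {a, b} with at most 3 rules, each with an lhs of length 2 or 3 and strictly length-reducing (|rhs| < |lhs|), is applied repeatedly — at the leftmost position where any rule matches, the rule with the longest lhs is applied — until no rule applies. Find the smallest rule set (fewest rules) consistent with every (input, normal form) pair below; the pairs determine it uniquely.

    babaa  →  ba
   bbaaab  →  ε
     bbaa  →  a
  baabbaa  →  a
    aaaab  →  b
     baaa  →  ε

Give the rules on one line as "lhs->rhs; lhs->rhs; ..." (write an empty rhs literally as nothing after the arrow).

  | babaa => babb => ba
  | bbaaab => aab => bb => ε
  | bbaa => a
  | baabbaa => bbbbaa => bbaa => a

aa->b; bb->; bba->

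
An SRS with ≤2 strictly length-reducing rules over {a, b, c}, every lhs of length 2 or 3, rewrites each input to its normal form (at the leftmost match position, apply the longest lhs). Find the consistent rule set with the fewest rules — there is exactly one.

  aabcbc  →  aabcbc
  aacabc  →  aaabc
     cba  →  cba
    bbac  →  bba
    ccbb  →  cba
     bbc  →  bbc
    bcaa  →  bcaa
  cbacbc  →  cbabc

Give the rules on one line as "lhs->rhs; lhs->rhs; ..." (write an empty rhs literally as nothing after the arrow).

  | aabcbc
  | aacabc => aaabc
  | cba
  | bbac => bba

ac->a; cbb->ba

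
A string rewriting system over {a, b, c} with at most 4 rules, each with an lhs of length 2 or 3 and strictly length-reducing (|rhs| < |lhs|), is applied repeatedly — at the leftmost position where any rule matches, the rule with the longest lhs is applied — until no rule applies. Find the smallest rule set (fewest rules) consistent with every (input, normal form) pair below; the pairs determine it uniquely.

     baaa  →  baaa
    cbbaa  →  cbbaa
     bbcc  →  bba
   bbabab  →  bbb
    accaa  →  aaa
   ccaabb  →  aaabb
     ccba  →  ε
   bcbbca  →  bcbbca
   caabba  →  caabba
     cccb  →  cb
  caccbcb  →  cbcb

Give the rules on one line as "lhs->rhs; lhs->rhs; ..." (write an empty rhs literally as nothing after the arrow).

aba->; ac->c; cc->a

  | baaa
  | cbbaa
  | bbcc => bba
  | bbabab => bbb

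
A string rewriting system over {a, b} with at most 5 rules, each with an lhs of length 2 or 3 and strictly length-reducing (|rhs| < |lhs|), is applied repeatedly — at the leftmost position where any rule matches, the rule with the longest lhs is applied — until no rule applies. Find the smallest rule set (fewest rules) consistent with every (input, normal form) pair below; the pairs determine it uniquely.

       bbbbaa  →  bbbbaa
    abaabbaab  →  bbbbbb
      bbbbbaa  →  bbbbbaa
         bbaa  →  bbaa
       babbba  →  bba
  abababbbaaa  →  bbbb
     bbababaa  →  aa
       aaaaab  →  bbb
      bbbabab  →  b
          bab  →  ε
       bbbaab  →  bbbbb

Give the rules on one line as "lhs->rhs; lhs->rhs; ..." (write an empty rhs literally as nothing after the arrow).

aaa->b; aab->bb; ab->b; bab->

  | bbbbaa
  | abaabbaab => baabbaab => bbbbaab => bbbbbb
  | bbbbbaa
  | bbaa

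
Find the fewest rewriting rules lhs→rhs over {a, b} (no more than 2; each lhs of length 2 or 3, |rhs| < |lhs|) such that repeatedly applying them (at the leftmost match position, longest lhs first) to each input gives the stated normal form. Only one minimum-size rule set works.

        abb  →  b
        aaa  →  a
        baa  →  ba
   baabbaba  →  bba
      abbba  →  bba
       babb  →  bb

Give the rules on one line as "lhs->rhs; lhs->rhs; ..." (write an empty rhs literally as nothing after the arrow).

aa->a; ab->

  | abb => b
  | aaa => aa => a
  | baa => ba
  | baabbaba => babbaba => bbaba => bba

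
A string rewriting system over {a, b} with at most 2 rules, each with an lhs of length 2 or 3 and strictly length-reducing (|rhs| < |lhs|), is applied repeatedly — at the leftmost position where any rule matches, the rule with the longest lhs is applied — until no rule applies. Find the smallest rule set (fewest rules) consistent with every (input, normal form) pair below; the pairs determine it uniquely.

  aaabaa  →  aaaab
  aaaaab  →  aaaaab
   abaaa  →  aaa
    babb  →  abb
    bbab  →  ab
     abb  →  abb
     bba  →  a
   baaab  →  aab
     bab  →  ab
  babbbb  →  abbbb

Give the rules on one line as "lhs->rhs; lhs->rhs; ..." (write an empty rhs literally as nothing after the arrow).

  | aaabaa => aaaab
  | aaaaab
  | abaaa => aaba => aaa
  | babb => abb

ba->a; baa->ab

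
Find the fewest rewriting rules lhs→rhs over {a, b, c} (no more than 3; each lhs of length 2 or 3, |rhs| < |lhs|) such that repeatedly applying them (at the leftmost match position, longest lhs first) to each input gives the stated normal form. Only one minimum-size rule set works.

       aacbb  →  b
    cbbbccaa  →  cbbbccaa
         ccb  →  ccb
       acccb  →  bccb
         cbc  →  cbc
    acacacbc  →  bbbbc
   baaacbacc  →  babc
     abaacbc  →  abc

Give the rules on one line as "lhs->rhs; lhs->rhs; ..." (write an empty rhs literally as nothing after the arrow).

abb->; ac->b

  | aacbb => abbb => b
  | cbbbccaa
  | ccb
  | acccb => bccb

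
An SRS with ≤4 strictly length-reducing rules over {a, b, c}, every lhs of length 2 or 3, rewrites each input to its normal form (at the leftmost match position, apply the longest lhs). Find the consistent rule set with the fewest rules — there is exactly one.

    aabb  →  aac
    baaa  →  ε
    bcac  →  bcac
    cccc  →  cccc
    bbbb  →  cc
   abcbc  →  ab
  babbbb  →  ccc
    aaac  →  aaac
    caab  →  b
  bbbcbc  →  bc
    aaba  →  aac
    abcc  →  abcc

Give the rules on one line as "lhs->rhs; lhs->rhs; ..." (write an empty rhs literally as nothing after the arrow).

ba->c; bb->c; caa->; cbc->

  | aabb => aac
  | baaa => caa => ε
  | bcac
  | cccc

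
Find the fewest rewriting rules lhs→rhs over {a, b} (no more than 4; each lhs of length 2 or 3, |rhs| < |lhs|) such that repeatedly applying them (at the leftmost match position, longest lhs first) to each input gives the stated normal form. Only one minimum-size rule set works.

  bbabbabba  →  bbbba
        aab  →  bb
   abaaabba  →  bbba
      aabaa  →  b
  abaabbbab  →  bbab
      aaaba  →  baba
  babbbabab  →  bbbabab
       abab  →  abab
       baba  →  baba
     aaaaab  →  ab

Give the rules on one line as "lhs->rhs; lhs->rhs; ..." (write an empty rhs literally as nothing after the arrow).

  | bbabbabba => bbbabba => bbbba
  | aab => bb
  | abaaabba => aabba => bbba
  | aabaa => bbaa => b

aa->b; abb->b; baa->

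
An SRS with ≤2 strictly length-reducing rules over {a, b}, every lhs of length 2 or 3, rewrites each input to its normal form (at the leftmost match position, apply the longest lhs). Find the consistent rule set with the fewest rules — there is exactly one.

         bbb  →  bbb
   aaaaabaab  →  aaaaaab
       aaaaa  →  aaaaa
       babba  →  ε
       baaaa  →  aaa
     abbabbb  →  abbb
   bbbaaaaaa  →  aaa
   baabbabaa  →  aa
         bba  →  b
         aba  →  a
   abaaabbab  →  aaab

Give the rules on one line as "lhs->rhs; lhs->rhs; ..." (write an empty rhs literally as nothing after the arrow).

  | bbb
  | aaaaabaab => aaaaaab
  | aaaaa
  | babba => ba => ε

ba->; bab->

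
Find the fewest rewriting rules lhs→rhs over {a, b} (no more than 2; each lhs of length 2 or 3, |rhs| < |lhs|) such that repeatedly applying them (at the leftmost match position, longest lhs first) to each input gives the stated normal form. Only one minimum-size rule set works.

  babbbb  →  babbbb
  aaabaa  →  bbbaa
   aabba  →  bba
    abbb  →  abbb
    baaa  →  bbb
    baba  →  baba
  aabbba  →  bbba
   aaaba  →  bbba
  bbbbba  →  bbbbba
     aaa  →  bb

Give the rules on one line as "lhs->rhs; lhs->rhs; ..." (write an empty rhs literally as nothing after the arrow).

aaa->bb; aab->b

  | babbbb
  | aaabaa => bbbaa
  | aabba => bba
  | abbb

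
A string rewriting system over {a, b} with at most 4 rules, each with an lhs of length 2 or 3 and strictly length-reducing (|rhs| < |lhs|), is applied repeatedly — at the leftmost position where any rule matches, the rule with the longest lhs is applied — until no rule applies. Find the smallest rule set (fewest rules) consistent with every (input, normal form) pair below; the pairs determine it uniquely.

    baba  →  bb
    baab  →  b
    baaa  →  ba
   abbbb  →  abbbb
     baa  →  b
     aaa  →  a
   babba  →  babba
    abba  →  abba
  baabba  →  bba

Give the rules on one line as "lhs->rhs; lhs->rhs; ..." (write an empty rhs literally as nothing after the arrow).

aa->; aab->; aba->b

  | baba => bb
  | baab => b
  | baaa => ba
  | abbbb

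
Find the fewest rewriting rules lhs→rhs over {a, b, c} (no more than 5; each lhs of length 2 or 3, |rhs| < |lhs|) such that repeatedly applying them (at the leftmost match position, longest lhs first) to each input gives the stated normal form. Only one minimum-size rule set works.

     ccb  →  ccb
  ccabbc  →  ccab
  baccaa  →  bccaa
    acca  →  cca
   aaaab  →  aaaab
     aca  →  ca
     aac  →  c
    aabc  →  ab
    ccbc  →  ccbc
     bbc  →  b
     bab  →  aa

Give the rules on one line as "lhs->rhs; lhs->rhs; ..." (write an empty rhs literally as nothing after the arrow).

abc->b; ac->c; bab->aa; bbc->b

  | ccb
  | ccabbc => ccab
  | baccaa => bccaa
  | acca => cca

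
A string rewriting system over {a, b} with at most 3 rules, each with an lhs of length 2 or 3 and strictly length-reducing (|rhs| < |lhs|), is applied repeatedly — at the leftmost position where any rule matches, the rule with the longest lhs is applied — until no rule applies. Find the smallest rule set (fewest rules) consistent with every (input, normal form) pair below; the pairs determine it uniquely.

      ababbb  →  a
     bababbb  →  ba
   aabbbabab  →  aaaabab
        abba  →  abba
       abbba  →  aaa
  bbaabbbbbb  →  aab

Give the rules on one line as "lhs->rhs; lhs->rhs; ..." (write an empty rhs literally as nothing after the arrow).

  | ababbb => abaa => a
  | bababbb => babaa => ba
  | aabbbabab => aaaabab
  | abba

baa->; bbb->a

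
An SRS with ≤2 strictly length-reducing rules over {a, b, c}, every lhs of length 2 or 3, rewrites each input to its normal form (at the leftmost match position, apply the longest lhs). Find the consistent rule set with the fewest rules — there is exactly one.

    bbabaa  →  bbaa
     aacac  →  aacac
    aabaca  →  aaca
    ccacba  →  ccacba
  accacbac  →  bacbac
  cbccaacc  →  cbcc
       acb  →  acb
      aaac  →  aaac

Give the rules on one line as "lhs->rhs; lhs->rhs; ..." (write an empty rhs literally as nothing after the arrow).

ab->; acc->b

  | bbabaa => bbaa
  | aacac
  | aabaca => aaca
  | ccacba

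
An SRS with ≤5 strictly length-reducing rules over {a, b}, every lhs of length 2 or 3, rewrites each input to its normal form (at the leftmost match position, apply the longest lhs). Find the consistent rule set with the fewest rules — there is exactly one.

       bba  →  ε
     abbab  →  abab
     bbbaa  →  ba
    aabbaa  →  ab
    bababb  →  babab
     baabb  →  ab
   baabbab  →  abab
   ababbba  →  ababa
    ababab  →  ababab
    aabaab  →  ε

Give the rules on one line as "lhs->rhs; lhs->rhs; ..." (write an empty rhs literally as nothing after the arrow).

aab->; abb->ab; baa->ab; bba->

  | bba => ε
  | abbab => abab
  | bbbaa => ba
  | aabbaa => baa => ab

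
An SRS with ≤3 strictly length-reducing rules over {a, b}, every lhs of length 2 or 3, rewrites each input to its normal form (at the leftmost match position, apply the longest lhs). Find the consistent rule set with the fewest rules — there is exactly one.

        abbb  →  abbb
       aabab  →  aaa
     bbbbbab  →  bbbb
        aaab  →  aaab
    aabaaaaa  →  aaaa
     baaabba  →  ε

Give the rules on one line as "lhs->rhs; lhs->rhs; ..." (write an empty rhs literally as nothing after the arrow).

baa->bb; bab->a; bba->

  | abbb
  | aabab => aaa
  | bbbbbab => bbbb
  | aaab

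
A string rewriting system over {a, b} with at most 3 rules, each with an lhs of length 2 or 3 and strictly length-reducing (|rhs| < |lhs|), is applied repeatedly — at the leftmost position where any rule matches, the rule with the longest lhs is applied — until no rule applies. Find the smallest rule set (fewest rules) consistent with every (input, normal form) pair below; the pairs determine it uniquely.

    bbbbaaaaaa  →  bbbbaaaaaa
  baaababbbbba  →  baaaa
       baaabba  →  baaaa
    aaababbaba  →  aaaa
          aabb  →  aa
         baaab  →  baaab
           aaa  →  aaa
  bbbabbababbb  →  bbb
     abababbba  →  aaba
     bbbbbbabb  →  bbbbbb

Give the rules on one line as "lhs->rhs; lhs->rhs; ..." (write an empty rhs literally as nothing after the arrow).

abb->a; bab->

  | bbbbaaaaaa
  | baaababbbbba => baaabbbba => baaabba => baaaa
  | baaabba => baaaa
  | aaababbaba => aaababa => aaaa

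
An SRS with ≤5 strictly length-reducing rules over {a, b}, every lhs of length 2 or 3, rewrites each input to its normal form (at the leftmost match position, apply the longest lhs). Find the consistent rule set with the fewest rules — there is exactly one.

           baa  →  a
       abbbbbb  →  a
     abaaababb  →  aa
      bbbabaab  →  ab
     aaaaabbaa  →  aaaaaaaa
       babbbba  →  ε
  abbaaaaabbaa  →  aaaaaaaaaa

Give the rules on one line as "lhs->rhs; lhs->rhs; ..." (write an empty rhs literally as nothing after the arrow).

  | baa => a
  | abbbbbb => abbb => a
  | abaaababb => aababb => abb => aa
  | bbbabaab => abaab => ab

aba->; ba->; bb->a; bbb->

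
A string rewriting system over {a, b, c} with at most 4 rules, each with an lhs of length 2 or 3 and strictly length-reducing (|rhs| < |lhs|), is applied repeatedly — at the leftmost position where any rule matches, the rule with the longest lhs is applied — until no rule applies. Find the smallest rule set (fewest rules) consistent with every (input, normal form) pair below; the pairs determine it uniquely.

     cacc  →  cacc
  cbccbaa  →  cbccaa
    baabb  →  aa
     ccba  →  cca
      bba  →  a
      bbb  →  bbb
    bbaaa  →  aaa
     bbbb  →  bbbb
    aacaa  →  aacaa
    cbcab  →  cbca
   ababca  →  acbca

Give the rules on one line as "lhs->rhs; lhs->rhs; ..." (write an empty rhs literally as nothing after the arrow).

ab->a; aba->ac; ba->a

  | cacc
  | cbccbaa => cbccaa
  | baabb => aabb => aab => aa
  | ccba => cca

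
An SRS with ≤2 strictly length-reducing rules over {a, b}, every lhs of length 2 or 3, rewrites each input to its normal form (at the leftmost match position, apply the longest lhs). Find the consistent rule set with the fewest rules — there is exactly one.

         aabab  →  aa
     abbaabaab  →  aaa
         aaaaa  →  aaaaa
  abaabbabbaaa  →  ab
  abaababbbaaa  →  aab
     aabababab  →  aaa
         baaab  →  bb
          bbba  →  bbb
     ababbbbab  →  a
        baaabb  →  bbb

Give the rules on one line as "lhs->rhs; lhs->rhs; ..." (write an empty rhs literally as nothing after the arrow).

abb->a; ba->b

  | aabab => aabb => aa
  | abbaabaab => aaabaab => aaabab => aaabb => aaa
  | aaaaa
  | abaabbabbaaa => ababbabbaaa => abbbabbaaa => ababbaaa => abbbaaa => abaaa => abaa => aba => ab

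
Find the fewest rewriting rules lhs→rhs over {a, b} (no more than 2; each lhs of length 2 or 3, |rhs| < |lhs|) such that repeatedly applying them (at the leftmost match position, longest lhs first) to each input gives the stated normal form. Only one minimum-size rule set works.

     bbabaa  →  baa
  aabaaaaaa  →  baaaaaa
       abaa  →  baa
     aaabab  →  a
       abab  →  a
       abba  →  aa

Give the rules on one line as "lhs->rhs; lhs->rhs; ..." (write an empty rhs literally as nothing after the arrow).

  | bbabaa => aabaa => abaa => baa
  | aabaaaaaa => abaaaaaa => baaaaaa
  | abaa => baa
  | aaabab => aabab => abab => bab => bb => a

ab->b; bb->a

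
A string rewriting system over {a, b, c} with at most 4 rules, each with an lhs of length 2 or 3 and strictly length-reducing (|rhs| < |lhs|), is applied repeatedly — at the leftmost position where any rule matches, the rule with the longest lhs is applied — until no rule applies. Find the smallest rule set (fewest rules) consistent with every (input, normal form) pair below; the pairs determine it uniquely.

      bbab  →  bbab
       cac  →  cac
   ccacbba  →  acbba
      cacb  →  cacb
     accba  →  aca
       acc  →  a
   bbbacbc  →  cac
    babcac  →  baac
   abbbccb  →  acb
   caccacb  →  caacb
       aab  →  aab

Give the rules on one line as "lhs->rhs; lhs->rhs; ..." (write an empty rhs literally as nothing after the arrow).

bbb->c; bc->; cc->; ccb->c

  | bbab
  | cac
  | ccacbba => acbba
  | cacb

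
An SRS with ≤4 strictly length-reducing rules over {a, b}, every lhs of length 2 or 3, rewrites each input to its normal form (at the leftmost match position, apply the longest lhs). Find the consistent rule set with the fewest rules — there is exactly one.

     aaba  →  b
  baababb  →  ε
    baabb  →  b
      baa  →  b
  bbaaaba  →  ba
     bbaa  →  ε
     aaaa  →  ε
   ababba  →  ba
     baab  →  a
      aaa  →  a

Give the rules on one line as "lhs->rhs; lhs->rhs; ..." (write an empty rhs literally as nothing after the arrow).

aa->; aab->ba; ab->b; bb->

  | aaba => baa => b
  | baababb => bbaabb => aabb => bab => bb => ε
  | baabb => bbab => ab => b
  | baa => b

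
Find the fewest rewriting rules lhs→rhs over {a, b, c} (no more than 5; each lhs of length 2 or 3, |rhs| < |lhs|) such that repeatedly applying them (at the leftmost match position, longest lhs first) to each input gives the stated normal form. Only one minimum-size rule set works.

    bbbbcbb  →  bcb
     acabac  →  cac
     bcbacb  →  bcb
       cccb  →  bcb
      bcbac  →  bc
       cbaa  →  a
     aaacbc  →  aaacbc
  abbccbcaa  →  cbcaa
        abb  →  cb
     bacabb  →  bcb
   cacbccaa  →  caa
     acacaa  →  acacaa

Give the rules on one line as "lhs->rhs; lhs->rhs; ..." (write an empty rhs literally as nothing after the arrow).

ab->c; bb->b; cba->; cc->b

  | bbbbcbb => bbbcbb => bbcbb => bcbb => bcb
  | acabac => accac => abac => cac
  | bcbacb => bcb
  | cccb => bcb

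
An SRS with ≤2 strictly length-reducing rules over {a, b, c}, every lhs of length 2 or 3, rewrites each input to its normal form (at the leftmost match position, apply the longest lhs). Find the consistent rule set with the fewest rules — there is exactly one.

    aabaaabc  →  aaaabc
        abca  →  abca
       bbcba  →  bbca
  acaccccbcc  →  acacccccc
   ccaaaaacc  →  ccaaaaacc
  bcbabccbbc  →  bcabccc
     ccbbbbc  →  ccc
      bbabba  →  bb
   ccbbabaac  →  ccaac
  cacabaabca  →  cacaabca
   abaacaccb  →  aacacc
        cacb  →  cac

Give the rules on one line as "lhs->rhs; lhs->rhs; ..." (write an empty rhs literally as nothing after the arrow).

  | aabaaabc => aaaabc
  | abca
  | bbcba => bbca
  | acaccccbcc => acacccccc

ba->; cb->c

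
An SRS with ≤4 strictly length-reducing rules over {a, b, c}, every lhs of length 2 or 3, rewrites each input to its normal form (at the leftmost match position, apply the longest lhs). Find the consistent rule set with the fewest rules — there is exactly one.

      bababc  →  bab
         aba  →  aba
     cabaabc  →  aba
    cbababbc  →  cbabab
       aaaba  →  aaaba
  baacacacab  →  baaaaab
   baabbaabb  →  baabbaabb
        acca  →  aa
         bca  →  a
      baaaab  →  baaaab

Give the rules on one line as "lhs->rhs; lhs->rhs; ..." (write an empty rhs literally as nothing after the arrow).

abc->; bc->; ca->a

  | bababc => bab
  | aba
  | cabaabc => abaabc => aba
  | cbababbc => cbabab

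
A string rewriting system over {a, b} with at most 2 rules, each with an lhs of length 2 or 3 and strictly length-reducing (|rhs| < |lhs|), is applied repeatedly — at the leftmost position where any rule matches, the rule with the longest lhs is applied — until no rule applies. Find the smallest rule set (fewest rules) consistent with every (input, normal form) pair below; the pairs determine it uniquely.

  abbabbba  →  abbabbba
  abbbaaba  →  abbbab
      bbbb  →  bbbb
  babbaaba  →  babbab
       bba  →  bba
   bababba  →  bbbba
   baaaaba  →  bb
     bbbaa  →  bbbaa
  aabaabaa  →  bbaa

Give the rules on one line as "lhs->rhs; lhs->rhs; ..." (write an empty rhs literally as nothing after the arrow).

aaa->; aba->b

  | abbabbba
  | abbbaaba => abbbab
  | bbbb
  | babbaaba => babbab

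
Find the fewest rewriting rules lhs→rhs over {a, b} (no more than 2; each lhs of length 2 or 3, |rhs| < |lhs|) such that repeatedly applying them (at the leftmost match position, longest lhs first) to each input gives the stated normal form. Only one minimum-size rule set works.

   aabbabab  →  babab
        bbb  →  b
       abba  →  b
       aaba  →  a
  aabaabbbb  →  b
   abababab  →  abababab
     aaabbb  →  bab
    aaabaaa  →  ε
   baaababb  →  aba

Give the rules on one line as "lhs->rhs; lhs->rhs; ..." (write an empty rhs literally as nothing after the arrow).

aa->b; bb->

  | aabbabab => bbbabab => babab
  | bbb => b
  | abba => aa => b
  | aaba => bba => a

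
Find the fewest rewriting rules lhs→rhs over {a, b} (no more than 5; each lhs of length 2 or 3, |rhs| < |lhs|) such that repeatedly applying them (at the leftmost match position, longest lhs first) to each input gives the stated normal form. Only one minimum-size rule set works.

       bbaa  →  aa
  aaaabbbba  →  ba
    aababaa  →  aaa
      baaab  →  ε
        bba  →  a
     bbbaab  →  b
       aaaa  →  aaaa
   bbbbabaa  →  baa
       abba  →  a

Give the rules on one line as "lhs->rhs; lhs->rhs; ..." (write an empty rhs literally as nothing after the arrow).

ab->b; aba->a; bb->; bbb->

  | bbaa => aa
  | aaaabbbba => aaabbbba => aabbbba => abbbba => bbbba => ba
  | aababaa => aabaa => aaa
  | baaab => baab => bab => bb => ε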